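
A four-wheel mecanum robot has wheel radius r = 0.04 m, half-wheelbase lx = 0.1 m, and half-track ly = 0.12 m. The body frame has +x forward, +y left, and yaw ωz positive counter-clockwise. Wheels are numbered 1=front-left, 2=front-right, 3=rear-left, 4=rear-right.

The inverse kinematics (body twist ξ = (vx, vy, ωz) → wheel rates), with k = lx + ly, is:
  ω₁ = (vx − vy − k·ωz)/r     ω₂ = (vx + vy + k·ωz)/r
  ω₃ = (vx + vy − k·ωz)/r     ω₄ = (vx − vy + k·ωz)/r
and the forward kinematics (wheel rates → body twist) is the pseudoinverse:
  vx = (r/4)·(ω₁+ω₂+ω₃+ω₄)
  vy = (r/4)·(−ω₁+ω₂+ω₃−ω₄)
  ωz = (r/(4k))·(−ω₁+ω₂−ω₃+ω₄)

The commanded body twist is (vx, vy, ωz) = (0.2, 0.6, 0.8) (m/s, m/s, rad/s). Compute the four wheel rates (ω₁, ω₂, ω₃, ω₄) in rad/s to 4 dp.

(-14.4000, 24.4000, 15.6000, -5.6000)

k = lx + ly = 0.1 + 0.12 = 0.2200;  k·ωz = 0.2200·0.8 = 0.1760
ω₁ (FL) = (vx − vy − k·ωz)/r = -0.5760/0.04 = -14.4000
ω₂ (FR) = (vx + vy + k·ωz)/r = 0.9760/0.04 = 24.4000
ω₃ (RL) = (vx + vy − k·ωz)/r = 0.6240/0.04 = 15.6000
ω₄ (RR) = (vx − vy + k·ωz)/r = -0.2240/0.04 = -5.6000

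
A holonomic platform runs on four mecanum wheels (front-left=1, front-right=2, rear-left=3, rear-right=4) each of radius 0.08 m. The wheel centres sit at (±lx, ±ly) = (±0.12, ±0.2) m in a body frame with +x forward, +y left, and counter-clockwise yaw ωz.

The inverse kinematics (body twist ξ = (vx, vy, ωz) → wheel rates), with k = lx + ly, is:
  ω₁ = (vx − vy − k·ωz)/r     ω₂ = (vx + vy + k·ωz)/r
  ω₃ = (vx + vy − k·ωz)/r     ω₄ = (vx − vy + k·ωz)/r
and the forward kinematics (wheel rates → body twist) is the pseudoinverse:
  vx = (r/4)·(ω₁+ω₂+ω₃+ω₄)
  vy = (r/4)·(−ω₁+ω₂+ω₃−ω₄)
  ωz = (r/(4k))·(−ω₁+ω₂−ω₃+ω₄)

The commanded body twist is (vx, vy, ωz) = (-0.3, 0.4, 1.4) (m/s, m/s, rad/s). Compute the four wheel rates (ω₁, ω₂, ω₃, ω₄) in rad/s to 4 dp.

(-14.3500, 6.8500, -4.3500, -3.1500)

k = lx + ly = 0.12 + 0.2 = 0.3200;  k·ωz = 0.3200·1.4 = 0.4480
ω₁ (FL) = (vx − vy − k·ωz)/r = -1.1480/0.08 = -14.3500
ω₂ (FR) = (vx + vy + k·ωz)/r = 0.5480/0.08 = 6.8500
ω₃ (RL) = (vx + vy − k·ωz)/r = -0.3480/0.08 = -4.3500
ω₄ (RR) = (vx − vy + k·ωz)/r = -0.2520/0.08 = -3.1500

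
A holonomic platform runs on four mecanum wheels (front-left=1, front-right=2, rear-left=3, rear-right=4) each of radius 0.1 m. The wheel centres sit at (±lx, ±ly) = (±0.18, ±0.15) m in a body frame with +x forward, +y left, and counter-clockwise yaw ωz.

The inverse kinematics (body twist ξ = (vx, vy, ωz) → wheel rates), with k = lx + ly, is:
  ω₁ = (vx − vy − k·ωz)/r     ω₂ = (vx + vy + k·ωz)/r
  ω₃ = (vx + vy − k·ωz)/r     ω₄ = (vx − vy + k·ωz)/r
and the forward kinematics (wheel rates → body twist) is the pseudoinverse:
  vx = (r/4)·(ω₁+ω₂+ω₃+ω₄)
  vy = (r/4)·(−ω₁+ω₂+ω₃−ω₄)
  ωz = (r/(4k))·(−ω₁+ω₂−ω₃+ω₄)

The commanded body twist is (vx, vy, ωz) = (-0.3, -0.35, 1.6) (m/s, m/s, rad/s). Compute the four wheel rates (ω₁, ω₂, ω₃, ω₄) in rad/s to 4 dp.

k = lx + ly = 0.18 + 0.15 = 0.3300;  k·ωz = 0.3300·1.6 = 0.5280
ω₁ (FL) = (vx − vy − k·ωz)/r = -0.4780/0.1 = -4.7800
ω₂ (FR) = (vx + vy + k·ωz)/r = -0.1220/0.1 = -1.2200
ω₃ (RL) = (vx + vy − k·ωz)/r = -1.1780/0.1 = -11.7800
ω₄ (RR) = (vx − vy + k·ωz)/r = 0.5780/0.1 = 5.7800

(-4.7800, -1.2200, -11.7800, 5.7800)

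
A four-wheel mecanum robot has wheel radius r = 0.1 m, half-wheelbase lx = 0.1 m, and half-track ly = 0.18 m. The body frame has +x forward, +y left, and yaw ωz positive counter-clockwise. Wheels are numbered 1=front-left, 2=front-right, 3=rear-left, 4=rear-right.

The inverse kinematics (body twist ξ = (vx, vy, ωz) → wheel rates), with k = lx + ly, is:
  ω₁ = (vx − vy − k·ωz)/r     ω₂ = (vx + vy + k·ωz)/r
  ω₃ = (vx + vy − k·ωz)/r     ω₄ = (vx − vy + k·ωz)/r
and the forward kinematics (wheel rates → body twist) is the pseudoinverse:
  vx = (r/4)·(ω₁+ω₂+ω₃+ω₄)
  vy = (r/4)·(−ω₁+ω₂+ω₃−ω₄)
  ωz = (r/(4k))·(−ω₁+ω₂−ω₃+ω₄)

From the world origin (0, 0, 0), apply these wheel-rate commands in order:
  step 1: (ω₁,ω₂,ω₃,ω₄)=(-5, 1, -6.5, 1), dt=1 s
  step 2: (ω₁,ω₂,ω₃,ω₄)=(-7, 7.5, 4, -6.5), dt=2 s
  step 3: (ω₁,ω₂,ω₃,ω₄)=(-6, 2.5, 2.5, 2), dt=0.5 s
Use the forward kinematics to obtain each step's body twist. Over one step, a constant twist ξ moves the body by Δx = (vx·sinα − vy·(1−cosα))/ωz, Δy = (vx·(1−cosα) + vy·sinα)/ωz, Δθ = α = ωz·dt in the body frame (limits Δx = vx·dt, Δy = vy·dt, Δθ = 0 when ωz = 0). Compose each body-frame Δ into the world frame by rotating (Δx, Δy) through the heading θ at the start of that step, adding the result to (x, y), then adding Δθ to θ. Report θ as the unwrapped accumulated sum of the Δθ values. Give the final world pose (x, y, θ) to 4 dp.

(-1.4914, -0.2890, 2.2768)

step 1: ξ=(vx,vy,ωz)=(-0.2375, -0.0375, 1.2054), dt=1.0 → body Δ=(-0.1640, -0.1557, 1.2054) → world pose (-0.1640, -0.1557, 1.2054)
step 2: ξ=(vx,vy,ωz)=(-0.0500, 0.6250, 0.3571), dt=2.0 → body Δ=(-0.5195, 1.1122, 0.7143) → world pose (-1.3884, -0.2434, 1.9196)
step 3: ξ=(vx,vy,ωz)=(0.0250, 0.2250, 0.7143), dt=0.5 → body Δ=(-0.0076, 0.1123, 0.3571) → world pose (-1.4914, -0.2890, 2.2768)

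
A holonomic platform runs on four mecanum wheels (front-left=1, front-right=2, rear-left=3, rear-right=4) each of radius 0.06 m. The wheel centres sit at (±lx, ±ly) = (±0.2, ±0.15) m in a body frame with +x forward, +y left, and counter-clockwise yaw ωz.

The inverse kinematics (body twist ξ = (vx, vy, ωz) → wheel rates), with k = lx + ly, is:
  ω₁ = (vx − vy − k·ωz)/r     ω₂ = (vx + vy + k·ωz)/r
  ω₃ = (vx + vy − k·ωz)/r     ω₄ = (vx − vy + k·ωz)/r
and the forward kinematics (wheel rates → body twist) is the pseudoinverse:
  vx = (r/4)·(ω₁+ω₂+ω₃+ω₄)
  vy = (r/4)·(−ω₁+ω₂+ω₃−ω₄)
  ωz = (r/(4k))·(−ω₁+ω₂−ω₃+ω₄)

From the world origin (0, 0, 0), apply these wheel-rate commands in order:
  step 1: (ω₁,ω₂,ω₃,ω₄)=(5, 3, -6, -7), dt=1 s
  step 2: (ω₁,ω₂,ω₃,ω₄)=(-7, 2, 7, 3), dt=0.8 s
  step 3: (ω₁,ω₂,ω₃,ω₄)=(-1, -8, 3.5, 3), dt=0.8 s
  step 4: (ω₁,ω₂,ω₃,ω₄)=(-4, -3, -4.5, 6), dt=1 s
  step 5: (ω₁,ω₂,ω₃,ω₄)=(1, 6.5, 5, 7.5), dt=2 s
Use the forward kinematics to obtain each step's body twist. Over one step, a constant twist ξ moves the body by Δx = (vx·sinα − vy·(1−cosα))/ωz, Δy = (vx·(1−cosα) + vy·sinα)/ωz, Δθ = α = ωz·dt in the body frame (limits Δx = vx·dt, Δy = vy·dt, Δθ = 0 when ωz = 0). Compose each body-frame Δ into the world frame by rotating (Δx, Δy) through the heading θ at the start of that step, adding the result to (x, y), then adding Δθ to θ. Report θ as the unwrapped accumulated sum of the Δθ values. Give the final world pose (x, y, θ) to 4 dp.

step 1: ξ=(vx,vy,ωz)=(-0.0750, -0.0150, -0.1286), dt=1.0 → body Δ=(-0.0758, -0.0101, -0.1286) → world pose (-0.0758, -0.0101, -0.1286)
step 2: ξ=(vx,vy,ωz)=(0.0750, 0.1950, 0.2143), dt=0.8 → body Δ=(0.0464, 0.1604, 0.1714) → world pose (-0.0092, 0.1430, 0.0429)
step 3: ξ=(vx,vy,ωz)=(-0.0375, -0.0975, -0.3214), dt=0.8 → body Δ=(-0.0396, -0.0733, -0.2571) → world pose (-0.0457, 0.0680, -0.2143)
step 4: ξ=(vx,vy,ωz)=(-0.0825, -0.1425, 0.4929), dt=1.0 → body Δ=(-0.0448, -0.1567, 0.4929) → world pose (-0.1228, -0.0756, 0.2786)
step 5: ξ=(vx,vy,ωz)=(0.3000, 0.0450, 0.3429), dt=2.0 → body Δ=(0.5244, 0.2809, 0.6857) → world pose (0.3042, 0.3387, 0.9643)

(0.3042, 0.3387, 0.9643)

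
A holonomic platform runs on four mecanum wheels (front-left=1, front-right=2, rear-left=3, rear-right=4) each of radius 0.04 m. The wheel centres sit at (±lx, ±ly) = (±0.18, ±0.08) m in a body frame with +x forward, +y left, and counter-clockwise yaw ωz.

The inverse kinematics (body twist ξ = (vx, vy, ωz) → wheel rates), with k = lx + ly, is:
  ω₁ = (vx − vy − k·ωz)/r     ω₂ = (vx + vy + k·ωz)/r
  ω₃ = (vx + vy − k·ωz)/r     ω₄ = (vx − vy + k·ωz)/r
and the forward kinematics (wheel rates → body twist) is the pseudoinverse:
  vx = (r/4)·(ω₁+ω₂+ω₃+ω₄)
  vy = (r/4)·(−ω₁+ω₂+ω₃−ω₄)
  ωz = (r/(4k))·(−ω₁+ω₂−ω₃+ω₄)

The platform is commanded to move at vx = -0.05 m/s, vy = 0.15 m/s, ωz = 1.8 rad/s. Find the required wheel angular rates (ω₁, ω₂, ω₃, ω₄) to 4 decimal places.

k = lx + ly = 0.18 + 0.08 = 0.2600;  k·ωz = 0.2600·1.8 = 0.4680
ω₁ (FL) = (vx − vy − k·ωz)/r = -0.6680/0.04 = -16.7000
ω₂ (FR) = (vx + vy + k·ωz)/r = 0.5680/0.04 = 14.2000
ω₃ (RL) = (vx + vy − k·ωz)/r = -0.3680/0.04 = -9.2000
ω₄ (RR) = (vx − vy + k·ωz)/r = 0.2680/0.04 = 6.7000

(-16.7000, 14.2000, -9.2000, 6.7000)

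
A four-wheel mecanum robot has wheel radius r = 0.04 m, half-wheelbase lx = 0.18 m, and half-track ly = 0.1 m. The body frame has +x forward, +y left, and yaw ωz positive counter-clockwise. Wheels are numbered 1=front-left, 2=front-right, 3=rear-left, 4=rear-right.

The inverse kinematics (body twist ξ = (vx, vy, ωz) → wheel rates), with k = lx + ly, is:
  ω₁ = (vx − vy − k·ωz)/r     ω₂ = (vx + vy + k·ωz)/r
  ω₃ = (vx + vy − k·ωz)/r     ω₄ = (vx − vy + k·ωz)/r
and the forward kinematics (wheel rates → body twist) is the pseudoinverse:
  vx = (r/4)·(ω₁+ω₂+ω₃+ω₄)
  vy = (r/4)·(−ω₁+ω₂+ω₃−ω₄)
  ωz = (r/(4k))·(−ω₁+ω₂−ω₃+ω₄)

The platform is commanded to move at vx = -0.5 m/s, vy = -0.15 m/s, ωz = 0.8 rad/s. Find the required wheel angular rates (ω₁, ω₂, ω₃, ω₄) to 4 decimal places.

(-14.3500, -10.6500, -21.8500, -3.1500)

k = lx + ly = 0.18 + 0.1 = 0.2800;  k·ωz = 0.2800·0.8 = 0.2240
ω₁ (FL) = (vx − vy − k·ωz)/r = -0.5740/0.04 = -14.3500
ω₂ (FR) = (vx + vy + k·ωz)/r = -0.4260/0.04 = -10.6500
ω₃ (RL) = (vx + vy − k·ωz)/r = -0.8740/0.04 = -21.8500
ω₄ (RR) = (vx − vy + k·ωz)/r = -0.1260/0.04 = -3.1500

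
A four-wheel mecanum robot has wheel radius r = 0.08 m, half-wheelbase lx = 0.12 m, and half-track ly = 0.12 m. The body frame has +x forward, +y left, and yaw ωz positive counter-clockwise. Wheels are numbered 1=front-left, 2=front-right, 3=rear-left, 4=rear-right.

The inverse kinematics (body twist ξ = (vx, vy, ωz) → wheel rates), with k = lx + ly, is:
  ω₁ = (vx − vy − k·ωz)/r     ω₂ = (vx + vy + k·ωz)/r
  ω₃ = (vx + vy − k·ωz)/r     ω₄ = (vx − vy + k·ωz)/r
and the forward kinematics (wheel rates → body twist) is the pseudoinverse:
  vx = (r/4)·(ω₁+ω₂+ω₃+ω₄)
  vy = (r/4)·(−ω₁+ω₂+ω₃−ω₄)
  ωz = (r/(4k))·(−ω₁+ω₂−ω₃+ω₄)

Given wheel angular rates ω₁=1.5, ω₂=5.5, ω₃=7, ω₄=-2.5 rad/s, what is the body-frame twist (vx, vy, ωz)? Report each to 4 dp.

(0.2300, 0.2700, -0.4583)

k = lx + ly = 0.12 + 0.12 = 0.2400
ω₁+ω₂+ω₃+ω₄ = 11.5000  →  vx = (0.08/4)·11.5000 = 0.2300
−ω₁+ω₂+ω₃−ω₄ = 13.5000  →  vy = (0.08/4)·13.5000 = 0.2700
−ω₁+ω₂−ω₃+ω₄ = -5.5000  →  ωz = (0.08/0.9600)·-5.5000 = -0.4583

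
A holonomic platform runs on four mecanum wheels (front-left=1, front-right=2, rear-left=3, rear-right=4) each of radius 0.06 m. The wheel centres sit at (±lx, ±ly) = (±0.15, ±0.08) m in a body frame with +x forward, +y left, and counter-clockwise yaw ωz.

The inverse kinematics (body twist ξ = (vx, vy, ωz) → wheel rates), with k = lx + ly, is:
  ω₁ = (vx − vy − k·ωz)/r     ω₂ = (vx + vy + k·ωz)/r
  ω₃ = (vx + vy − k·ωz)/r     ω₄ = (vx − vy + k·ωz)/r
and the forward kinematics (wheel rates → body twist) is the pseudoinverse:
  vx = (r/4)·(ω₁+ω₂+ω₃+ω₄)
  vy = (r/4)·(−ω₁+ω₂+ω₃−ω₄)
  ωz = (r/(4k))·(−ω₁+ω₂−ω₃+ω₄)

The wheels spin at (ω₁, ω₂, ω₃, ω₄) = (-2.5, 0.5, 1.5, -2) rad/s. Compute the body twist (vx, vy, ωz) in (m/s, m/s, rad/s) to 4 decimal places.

k = lx + ly = 0.15 + 0.08 = 0.2300
ω₁+ω₂+ω₃+ω₄ = -2.5000  →  vx = (0.06/4)·-2.5000 = -0.0375
−ω₁+ω₂+ω₃−ω₄ = 6.5000  →  vy = (0.06/4)·6.5000 = 0.0975
−ω₁+ω₂−ω₃+ω₄ = -0.5000  →  ωz = (0.06/0.9200)·-0.5000 = -0.0326

(-0.0375, 0.0975, -0.0326)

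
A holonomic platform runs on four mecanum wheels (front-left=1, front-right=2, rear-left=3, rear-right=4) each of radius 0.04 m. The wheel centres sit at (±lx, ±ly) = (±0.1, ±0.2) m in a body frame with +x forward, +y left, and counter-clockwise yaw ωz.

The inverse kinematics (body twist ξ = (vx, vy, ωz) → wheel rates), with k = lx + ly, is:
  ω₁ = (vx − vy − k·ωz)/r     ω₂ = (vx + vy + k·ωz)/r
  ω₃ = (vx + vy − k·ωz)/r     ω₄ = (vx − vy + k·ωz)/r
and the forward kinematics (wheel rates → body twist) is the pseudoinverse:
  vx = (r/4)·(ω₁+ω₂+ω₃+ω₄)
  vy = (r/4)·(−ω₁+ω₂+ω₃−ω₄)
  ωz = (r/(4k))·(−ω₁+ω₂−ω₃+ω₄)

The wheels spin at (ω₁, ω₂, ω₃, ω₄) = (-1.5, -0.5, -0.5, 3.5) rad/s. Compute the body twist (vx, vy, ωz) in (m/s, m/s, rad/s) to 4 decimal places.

(0.0100, -0.0300, 0.1667)

k = lx + ly = 0.1 + 0.2 = 0.3000
ω₁+ω₂+ω₃+ω₄ = 1.0000  →  vx = (0.04/4)·1.0000 = 0.0100
−ω₁+ω₂+ω₃−ω₄ = -3.0000  →  vy = (0.04/4)·-3.0000 = -0.0300
−ω₁+ω₂−ω₃+ω₄ = 5.0000  →  ωz = (0.04/1.2000)·5.0000 = 0.1667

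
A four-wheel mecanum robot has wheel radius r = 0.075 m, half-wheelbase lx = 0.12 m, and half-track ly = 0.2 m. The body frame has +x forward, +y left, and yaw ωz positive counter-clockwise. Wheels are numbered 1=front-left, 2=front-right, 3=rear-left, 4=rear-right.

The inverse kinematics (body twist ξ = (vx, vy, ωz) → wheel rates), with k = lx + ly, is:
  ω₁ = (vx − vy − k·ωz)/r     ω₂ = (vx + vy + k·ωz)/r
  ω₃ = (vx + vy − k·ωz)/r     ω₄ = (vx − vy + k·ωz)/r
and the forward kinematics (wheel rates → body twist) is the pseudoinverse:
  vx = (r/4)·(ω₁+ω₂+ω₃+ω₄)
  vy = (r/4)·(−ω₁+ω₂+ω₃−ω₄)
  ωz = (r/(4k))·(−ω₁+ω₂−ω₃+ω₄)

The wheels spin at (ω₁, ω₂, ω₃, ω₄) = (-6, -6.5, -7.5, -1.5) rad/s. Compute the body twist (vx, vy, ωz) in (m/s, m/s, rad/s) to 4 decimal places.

k = lx + ly = 0.12 + 0.2 = 0.3200
ω₁+ω₂+ω₃+ω₄ = -21.5000  →  vx = (0.075/4)·-21.5000 = -0.4031
−ω₁+ω₂+ω₃−ω₄ = -6.5000  →  vy = (0.075/4)·-6.5000 = -0.1219
−ω₁+ω₂−ω₃+ω₄ = 5.5000  →  ωz = (0.075/1.2800)·5.5000 = 0.3223

(-0.4031, -0.1219, 0.3223)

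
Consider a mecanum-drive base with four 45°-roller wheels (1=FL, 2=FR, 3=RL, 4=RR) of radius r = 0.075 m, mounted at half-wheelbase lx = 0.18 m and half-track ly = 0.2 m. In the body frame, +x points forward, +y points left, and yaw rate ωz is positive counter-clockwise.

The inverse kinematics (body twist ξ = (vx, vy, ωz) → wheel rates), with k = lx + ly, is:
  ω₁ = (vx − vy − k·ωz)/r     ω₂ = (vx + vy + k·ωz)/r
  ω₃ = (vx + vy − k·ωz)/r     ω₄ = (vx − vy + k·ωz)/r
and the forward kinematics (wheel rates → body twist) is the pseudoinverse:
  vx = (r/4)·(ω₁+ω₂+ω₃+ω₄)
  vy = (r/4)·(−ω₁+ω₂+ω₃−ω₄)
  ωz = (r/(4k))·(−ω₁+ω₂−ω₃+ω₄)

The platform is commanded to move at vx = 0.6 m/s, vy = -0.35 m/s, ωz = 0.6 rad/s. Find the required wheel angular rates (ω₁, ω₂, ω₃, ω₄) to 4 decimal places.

k = lx + ly = 0.18 + 0.2 = 0.3800;  k·ωz = 0.3800·0.6 = 0.2280
ω₁ (FL) = (vx − vy − k·ωz)/r = 0.7220/0.075 = 9.6267
ω₂ (FR) = (vx + vy + k·ωz)/r = 0.4780/0.075 = 6.3733
ω₃ (RL) = (vx + vy − k·ωz)/r = 0.0220/0.075 = 0.2933
ω₄ (RR) = (vx − vy + k·ωz)/r = 1.1780/0.075 = 15.7067

(9.6267, 6.3733, 0.2933, 15.7067)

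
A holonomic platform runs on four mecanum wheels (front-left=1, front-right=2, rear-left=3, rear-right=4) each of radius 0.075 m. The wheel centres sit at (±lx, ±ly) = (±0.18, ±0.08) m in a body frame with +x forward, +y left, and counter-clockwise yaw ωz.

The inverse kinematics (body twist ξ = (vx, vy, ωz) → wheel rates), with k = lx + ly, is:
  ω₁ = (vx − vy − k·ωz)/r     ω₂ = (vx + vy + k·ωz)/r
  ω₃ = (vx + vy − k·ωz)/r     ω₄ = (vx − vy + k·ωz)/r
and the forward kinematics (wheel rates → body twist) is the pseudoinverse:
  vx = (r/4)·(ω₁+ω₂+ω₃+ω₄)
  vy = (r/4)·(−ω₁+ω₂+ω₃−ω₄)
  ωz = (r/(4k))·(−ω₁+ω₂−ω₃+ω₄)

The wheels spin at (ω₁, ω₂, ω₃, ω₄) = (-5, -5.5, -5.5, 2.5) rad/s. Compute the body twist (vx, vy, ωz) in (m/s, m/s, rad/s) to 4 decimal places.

(-0.2531, -0.1594, 0.5409)

k = lx + ly = 0.18 + 0.08 = 0.2600
ω₁+ω₂+ω₃+ω₄ = -13.5000  →  vx = (0.075/4)·-13.5000 = -0.2531
−ω₁+ω₂+ω₃−ω₄ = -8.5000  →  vy = (0.075/4)·-8.5000 = -0.1594
−ω₁+ω₂−ω₃+ω₄ = 7.5000  →  ωz = (0.075/1.0400)·7.5000 = 0.5409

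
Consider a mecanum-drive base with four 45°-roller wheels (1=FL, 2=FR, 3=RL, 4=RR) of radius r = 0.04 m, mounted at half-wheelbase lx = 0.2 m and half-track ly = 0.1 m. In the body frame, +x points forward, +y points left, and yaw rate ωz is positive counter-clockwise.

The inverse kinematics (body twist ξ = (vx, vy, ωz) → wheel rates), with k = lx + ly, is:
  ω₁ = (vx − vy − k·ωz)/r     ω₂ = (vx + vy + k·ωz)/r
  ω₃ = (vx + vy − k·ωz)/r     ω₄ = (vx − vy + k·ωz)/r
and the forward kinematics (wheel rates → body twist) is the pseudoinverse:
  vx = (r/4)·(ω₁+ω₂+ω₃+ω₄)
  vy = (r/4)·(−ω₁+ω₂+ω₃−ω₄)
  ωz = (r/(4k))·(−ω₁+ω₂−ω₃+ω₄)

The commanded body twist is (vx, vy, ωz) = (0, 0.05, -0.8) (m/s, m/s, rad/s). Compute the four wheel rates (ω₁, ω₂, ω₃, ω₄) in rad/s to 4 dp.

k = lx + ly = 0.2 + 0.1 = 0.3000;  k·ωz = 0.3000·-0.8 = -0.2400
ω₁ (FL) = (vx − vy − k·ωz)/r = 0.1900/0.04 = 4.7500
ω₂ (FR) = (vx + vy + k·ωz)/r = -0.1900/0.04 = -4.7500
ω₃ (RL) = (vx + vy − k·ωz)/r = 0.2900/0.04 = 7.2500
ω₄ (RR) = (vx − vy + k·ωz)/r = -0.2900/0.04 = -7.2500

(4.7500, -4.7500, 7.2500, -7.2500)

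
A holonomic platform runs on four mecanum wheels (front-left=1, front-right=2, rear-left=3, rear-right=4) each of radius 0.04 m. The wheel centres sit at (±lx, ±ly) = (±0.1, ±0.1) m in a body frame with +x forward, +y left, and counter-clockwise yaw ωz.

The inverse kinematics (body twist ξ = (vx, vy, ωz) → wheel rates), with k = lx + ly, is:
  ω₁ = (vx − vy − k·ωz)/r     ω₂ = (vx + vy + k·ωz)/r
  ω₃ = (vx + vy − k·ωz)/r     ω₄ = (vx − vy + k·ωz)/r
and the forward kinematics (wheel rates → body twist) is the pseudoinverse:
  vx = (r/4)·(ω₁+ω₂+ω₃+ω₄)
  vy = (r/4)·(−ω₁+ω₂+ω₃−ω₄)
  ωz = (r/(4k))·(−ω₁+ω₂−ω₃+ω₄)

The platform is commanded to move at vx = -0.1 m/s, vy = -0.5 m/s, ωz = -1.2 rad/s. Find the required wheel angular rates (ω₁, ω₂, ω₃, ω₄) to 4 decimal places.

k = lx + ly = 0.1 + 0.1 = 0.2000;  k·ωz = 0.2000·-1.2 = -0.2400
ω₁ (FL) = (vx − vy − k·ωz)/r = 0.6400/0.04 = 16.0000
ω₂ (FR) = (vx + vy + k·ωz)/r = -0.8400/0.04 = -21.0000
ω₃ (RL) = (vx + vy − k·ωz)/r = -0.3600/0.04 = -9.0000
ω₄ (RR) = (vx − vy + k·ωz)/r = 0.1600/0.04 = 4.0000

(16.0000, -21.0000, -9.0000, 4.0000)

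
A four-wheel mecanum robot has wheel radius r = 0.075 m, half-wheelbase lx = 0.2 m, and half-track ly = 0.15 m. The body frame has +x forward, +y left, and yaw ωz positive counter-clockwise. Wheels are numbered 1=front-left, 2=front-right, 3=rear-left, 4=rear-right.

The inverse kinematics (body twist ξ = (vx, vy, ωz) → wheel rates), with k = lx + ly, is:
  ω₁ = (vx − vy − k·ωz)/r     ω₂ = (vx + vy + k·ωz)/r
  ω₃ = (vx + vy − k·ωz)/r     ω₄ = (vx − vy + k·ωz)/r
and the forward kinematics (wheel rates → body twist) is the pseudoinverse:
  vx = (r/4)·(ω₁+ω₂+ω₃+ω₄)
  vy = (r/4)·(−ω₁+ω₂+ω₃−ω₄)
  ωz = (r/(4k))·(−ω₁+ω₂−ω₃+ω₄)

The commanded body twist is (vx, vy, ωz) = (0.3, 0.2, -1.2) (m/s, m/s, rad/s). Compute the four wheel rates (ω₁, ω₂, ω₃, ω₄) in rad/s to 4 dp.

(6.9333, 1.0667, 12.2667, -4.2667)

k = lx + ly = 0.2 + 0.15 = 0.3500;  k·ωz = 0.3500·-1.2 = -0.4200
ω₁ (FL) = (vx − vy − k·ωz)/r = 0.5200/0.075 = 6.9333
ω₂ (FR) = (vx + vy + k·ωz)/r = 0.0800/0.075 = 1.0667
ω₃ (RL) = (vx + vy − k·ωz)/r = 0.9200/0.075 = 12.2667
ω₄ (RR) = (vx − vy + k·ωz)/r = -0.3200/0.075 = -4.2667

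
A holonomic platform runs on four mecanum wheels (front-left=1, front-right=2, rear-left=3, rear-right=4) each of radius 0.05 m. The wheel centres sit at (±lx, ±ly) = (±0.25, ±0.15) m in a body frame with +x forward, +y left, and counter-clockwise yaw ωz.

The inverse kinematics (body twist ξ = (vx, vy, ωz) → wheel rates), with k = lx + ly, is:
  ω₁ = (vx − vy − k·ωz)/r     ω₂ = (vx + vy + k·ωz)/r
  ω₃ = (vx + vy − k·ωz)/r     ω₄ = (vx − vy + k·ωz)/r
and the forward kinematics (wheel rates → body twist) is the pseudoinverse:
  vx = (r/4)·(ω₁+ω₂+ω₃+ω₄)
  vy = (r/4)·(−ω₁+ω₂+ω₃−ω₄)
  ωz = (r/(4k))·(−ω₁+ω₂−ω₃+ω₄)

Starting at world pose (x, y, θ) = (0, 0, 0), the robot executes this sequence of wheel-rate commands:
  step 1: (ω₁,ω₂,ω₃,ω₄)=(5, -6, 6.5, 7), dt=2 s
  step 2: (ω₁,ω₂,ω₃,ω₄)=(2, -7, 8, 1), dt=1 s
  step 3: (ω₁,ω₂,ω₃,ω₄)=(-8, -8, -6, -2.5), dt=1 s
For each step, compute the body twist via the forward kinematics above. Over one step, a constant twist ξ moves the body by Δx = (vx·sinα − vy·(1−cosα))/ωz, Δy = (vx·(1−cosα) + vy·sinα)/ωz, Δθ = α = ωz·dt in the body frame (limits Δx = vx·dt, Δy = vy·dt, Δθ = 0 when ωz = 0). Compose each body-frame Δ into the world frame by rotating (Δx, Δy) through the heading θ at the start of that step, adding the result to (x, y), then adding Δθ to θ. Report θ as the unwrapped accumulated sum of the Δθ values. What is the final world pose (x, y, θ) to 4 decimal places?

(0.0332, -0.1672, -1.0469)

step 1: ξ=(vx,vy,ωz)=(0.1562, -0.1438, -0.3281), dt=2.0 → body Δ=(0.1995, -0.3662, -0.6562) → world pose (0.1995, -0.3662, -0.6562)
step 2: ξ=(vx,vy,ωz)=(0.0500, -0.0250, -0.5000), dt=1.0 → body Δ=(0.0418, -0.0362, -0.5000) → world pose (0.2106, -0.4204, -1.1562)
step 3: ξ=(vx,vy,ωz)=(-0.3063, -0.0438, 0.1094), dt=1.0 → body Δ=(-0.3032, -0.0604, 0.1094) → world pose (0.0332, -0.1672, -1.0469)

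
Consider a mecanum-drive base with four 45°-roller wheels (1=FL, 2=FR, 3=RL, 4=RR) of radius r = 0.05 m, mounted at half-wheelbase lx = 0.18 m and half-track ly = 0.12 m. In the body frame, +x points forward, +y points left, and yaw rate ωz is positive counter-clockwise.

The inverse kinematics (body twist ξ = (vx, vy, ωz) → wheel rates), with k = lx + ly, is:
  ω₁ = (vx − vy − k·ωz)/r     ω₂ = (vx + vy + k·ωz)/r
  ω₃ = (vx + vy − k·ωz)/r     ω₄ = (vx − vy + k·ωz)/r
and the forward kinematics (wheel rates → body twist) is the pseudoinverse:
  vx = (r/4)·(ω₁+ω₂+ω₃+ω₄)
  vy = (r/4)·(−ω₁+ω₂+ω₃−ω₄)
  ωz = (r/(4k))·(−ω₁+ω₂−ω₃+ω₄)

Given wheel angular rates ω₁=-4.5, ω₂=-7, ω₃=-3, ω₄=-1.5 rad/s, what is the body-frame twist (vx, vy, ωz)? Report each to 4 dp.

k = lx + ly = 0.18 + 0.12 = 0.3000
ω₁+ω₂+ω₃+ω₄ = -16.0000  →  vx = (0.05/4)·-16.0000 = -0.2000
−ω₁+ω₂+ω₃−ω₄ = -4.0000  →  vy = (0.05/4)·-4.0000 = -0.0500
−ω₁+ω₂−ω₃+ω₄ = -1.0000  →  ωz = (0.05/1.2000)·-1.0000 = -0.0417

(-0.2000, -0.0500, -0.0417)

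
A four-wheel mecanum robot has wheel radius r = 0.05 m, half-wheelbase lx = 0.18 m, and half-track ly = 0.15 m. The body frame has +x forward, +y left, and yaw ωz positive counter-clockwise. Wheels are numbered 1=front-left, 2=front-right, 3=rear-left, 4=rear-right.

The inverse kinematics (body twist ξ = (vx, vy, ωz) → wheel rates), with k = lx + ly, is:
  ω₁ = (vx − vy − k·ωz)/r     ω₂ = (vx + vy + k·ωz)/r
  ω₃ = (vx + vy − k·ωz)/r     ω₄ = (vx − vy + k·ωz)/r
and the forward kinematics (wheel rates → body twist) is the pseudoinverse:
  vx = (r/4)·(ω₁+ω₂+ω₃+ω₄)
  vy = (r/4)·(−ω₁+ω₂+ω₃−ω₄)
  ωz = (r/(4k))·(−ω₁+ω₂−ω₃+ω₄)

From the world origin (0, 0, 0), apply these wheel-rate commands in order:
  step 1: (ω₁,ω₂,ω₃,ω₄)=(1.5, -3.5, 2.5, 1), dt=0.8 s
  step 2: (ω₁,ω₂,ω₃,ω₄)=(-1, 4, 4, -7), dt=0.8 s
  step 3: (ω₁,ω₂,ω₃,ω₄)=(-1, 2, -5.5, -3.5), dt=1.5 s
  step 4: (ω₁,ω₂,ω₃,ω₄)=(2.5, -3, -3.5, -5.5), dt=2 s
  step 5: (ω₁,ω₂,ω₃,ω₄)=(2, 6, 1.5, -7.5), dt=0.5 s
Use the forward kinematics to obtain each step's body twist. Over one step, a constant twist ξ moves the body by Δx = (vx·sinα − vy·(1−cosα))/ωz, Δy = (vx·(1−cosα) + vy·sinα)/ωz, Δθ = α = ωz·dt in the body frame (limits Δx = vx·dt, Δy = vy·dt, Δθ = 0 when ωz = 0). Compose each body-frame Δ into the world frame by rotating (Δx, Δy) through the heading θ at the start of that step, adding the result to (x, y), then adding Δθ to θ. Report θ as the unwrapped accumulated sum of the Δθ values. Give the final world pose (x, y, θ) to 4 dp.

(-0.2713, 0.2301, -0.7576)

step 1: ξ=(vx,vy,ωz)=(0.0187, -0.0438, -0.2462), dt=0.8 → body Δ=(0.0115, -0.0362, -0.1970) → world pose (0.0115, -0.0362, -0.1970)
step 2: ξ=(vx,vy,ωz)=(0.0000, 0.2000, -0.2273), dt=0.8 → body Δ=(0.0145, 0.1591, -0.1818) → world pose (0.0568, 0.1170, -0.3788)
step 3: ξ=(vx,vy,ωz)=(-0.1000, 0.0125, 0.1894), dt=1.5 → body Δ=(-0.1506, -0.0027, 0.2841) → world pose (-0.0841, 0.1702, -0.0947)
step 4: ξ=(vx,vy,ωz)=(-0.1188, -0.0438, -0.2841), dt=2.0 → body Δ=(-0.2491, -0.0172, -0.5682) → world pose (-0.3337, 0.1766, -0.6629)
step 5: ξ=(vx,vy,ωz)=(0.0250, 0.1625, -0.1894), dt=0.5 → body Δ=(0.0163, 0.0805, -0.0947) → world pose (-0.2713, 0.2301, -0.7576)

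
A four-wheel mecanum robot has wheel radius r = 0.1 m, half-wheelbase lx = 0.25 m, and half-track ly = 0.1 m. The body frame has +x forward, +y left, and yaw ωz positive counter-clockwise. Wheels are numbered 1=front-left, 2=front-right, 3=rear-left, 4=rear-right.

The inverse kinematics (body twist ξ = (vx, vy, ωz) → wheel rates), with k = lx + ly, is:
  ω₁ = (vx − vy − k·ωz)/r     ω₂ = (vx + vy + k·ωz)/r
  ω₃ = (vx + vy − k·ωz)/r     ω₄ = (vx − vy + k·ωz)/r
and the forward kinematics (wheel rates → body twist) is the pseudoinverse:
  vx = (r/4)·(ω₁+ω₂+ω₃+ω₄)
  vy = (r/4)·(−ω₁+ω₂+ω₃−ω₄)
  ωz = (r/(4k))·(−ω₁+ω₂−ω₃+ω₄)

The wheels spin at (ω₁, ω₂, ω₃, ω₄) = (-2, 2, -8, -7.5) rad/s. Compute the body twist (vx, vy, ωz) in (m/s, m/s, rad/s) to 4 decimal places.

(-0.3875, 0.0875, 0.3214)

k = lx + ly = 0.25 + 0.1 = 0.3500
ω₁+ω₂+ω₃+ω₄ = -15.5000  →  vx = (0.1/4)·-15.5000 = -0.3875
−ω₁+ω₂+ω₃−ω₄ = 3.5000  →  vy = (0.1/4)·3.5000 = 0.0875
−ω₁+ω₂−ω₃+ω₄ = 4.5000  →  ωz = (0.1/1.4000)·4.5000 = 0.3214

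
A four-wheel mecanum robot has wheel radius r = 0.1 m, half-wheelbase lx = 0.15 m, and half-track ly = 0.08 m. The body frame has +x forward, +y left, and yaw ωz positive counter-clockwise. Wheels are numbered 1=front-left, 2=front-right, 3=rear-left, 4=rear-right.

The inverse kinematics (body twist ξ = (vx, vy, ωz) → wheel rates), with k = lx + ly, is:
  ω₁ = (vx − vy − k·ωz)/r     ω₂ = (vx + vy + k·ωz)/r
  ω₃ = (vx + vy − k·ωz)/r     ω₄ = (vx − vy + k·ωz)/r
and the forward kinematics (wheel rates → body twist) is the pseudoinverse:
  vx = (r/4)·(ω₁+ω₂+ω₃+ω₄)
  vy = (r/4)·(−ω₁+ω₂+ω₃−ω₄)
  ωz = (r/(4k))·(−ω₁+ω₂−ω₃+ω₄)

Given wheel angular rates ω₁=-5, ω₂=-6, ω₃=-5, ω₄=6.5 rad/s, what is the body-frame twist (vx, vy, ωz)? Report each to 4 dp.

k = lx + ly = 0.15 + 0.08 = 0.2300
ω₁+ω₂+ω₃+ω₄ = -9.5000  →  vx = (0.1/4)·-9.5000 = -0.2375
−ω₁+ω₂+ω₃−ω₄ = -12.5000  →  vy = (0.1/4)·-12.5000 = -0.3125
−ω₁+ω₂−ω₃+ω₄ = 10.5000  →  ωz = (0.1/0.9200)·10.5000 = 1.1413

(-0.2375, -0.3125, 1.1413)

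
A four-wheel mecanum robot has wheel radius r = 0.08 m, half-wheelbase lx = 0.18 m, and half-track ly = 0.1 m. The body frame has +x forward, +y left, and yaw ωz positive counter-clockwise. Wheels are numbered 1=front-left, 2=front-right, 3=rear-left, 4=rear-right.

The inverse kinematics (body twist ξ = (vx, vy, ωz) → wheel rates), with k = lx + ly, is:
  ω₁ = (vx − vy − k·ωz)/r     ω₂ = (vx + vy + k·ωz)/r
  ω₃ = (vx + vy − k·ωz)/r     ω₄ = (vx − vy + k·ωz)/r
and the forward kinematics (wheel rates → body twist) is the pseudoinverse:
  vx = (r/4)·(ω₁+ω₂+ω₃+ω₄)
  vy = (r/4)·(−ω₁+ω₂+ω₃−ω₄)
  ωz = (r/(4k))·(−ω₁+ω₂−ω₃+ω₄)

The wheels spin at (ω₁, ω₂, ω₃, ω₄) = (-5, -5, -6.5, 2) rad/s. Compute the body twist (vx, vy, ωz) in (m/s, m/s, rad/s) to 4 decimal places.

(-0.2900, -0.1700, 0.6071)

k = lx + ly = 0.18 + 0.1 = 0.2800
ω₁+ω₂+ω₃+ω₄ = -14.5000  →  vx = (0.08/4)·-14.5000 = -0.2900
−ω₁+ω₂+ω₃−ω₄ = -8.5000  →  vy = (0.08/4)·-8.5000 = -0.1700
−ω₁+ω₂−ω₃+ω₄ = 8.5000  →  ωz = (0.08/1.1200)·8.5000 = 0.6071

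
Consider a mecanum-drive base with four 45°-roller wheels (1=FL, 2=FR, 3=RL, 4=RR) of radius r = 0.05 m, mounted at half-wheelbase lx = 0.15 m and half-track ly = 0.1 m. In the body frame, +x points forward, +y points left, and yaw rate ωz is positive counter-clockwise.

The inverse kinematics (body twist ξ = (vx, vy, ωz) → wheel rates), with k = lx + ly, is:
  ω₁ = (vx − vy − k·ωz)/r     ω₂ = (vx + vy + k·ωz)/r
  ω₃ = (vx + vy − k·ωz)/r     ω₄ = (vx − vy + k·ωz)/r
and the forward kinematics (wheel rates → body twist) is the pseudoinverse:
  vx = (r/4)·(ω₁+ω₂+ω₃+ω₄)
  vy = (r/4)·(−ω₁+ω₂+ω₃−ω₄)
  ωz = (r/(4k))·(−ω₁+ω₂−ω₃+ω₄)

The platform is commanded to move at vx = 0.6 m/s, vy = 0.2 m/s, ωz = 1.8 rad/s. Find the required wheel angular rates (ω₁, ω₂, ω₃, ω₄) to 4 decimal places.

(-1.0000, 25.0000, 7.0000, 17.0000)

k = lx + ly = 0.15 + 0.1 = 0.2500;  k·ωz = 0.2500·1.8 = 0.4500
ω₁ (FL) = (vx − vy − k·ωz)/r = -0.0500/0.05 = -1.0000
ω₂ (FR) = (vx + vy + k·ωz)/r = 1.2500/0.05 = 25.0000
ω₃ (RL) = (vx + vy − k·ωz)/r = 0.3500/0.05 = 7.0000
ω₄ (RR) = (vx − vy + k·ωz)/r = 0.8500/0.05 = 17.0000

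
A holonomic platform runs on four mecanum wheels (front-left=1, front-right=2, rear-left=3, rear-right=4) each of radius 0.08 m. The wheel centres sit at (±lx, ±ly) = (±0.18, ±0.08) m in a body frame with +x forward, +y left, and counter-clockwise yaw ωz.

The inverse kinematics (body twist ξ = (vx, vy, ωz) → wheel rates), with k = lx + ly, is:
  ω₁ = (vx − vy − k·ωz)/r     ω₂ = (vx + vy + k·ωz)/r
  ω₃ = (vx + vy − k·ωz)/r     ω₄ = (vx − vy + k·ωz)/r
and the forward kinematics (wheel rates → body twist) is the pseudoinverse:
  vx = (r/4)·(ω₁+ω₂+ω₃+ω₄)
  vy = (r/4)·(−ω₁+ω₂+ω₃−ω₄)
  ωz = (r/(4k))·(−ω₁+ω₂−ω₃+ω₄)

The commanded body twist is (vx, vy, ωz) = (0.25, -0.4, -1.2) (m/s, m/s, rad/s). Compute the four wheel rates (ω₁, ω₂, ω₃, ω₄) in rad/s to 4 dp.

k = lx + ly = 0.18 + 0.08 = 0.2600;  k·ωz = 0.2600·-1.2 = -0.3120
ω₁ (FL) = (vx − vy − k·ωz)/r = 0.9620/0.08 = 12.0250
ω₂ (FR) = (vx + vy + k·ωz)/r = -0.4620/0.08 = -5.7750
ω₃ (RL) = (vx + vy − k·ωz)/r = 0.1620/0.08 = 2.0250
ω₄ (RR) = (vx − vy + k·ωz)/r = 0.3380/0.08 = 4.2250

(12.0250, -5.7750, 2.0250, 4.2250)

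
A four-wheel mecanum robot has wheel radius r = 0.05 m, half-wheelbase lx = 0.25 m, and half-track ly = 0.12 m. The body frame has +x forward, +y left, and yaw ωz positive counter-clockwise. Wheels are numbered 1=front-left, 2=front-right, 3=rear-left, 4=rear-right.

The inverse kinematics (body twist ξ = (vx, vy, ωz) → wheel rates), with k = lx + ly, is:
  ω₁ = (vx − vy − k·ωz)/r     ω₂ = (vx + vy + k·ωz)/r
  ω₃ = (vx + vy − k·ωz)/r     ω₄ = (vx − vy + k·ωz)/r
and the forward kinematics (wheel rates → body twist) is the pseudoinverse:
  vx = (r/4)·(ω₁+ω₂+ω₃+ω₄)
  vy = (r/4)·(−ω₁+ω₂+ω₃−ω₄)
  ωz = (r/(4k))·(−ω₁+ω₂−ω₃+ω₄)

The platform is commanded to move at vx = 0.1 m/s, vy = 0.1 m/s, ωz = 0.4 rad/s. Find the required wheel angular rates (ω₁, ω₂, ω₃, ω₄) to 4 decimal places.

k = lx + ly = 0.25 + 0.12 = 0.3700;  k·ωz = 0.3700·0.4 = 0.1480
ω₁ (FL) = (vx − vy − k·ωz)/r = -0.1480/0.05 = -2.9600
ω₂ (FR) = (vx + vy + k·ωz)/r = 0.3480/0.05 = 6.9600
ω₃ (RL) = (vx + vy − k·ωz)/r = 0.0520/0.05 = 1.0400
ω₄ (RR) = (vx − vy + k·ωz)/r = 0.1480/0.05 = 2.9600

(-2.9600, 6.9600, 1.0400, 2.9600)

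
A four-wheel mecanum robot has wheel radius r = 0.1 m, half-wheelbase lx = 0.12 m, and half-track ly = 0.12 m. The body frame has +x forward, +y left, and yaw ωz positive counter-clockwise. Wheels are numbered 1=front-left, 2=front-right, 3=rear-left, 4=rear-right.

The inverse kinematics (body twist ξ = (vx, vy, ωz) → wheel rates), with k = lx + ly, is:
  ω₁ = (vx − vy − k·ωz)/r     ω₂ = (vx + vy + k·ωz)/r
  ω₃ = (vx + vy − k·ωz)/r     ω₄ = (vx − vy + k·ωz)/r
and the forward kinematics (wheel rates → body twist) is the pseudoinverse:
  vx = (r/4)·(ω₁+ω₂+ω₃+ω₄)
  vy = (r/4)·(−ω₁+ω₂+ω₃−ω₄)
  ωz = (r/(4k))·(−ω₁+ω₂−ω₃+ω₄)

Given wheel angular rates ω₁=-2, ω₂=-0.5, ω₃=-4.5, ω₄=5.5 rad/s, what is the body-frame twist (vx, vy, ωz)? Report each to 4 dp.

(-0.0375, -0.2125, 1.1979)

k = lx + ly = 0.12 + 0.12 = 0.2400
ω₁+ω₂+ω₃+ω₄ = -1.5000  →  vx = (0.1/4)·-1.5000 = -0.0375
−ω₁+ω₂+ω₃−ω₄ = -8.5000  →  vy = (0.1/4)·-8.5000 = -0.2125
−ω₁+ω₂−ω₃+ω₄ = 11.5000  →  ωz = (0.1/0.9600)·11.5000 = 1.1979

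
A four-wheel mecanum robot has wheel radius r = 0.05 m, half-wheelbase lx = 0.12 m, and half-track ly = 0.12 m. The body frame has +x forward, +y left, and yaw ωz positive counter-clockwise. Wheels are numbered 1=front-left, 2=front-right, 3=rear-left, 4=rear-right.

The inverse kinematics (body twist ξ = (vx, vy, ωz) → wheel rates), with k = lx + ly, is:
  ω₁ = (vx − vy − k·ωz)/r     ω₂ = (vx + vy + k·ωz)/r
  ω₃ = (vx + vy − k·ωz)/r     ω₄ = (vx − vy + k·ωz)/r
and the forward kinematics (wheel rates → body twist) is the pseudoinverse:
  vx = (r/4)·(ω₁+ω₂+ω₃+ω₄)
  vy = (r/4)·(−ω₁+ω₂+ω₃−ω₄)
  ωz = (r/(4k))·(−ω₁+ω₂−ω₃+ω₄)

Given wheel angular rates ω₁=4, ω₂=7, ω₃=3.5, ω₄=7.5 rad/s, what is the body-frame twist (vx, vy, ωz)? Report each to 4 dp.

k = lx + ly = 0.12 + 0.12 = 0.2400
ω₁+ω₂+ω₃+ω₄ = 22.0000  →  vx = (0.05/4)·22.0000 = 0.2750
−ω₁+ω₂+ω₃−ω₄ = -1.0000  →  vy = (0.05/4)·-1.0000 = -0.0125
−ω₁+ω₂−ω₃+ω₄ = 7.0000  →  ωz = (0.05/0.9600)·7.0000 = 0.3646

(0.2750, -0.0125, 0.3646)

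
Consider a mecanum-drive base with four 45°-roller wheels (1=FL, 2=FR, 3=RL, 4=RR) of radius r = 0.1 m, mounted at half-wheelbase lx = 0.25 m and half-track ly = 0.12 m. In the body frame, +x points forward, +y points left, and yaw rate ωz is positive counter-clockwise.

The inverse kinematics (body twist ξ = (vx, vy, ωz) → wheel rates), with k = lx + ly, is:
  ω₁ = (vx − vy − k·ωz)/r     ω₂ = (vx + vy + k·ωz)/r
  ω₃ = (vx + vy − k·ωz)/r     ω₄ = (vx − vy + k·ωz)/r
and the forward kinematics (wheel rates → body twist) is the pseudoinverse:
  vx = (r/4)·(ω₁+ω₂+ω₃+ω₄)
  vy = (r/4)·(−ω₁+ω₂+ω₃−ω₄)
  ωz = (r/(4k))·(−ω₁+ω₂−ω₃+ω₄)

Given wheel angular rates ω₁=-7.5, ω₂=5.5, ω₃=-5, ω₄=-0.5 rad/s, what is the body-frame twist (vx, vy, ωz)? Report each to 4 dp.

k = lx + ly = 0.25 + 0.12 = 0.3700
ω₁+ω₂+ω₃+ω₄ = -7.5000  →  vx = (0.1/4)·-7.5000 = -0.1875
−ω₁+ω₂+ω₃−ω₄ = 8.5000  →  vy = (0.1/4)·8.5000 = 0.2125
−ω₁+ω₂−ω₃+ω₄ = 17.5000  →  ωz = (0.1/1.4800)·17.5000 = 1.1824

(-0.1875, 0.2125, 1.1824)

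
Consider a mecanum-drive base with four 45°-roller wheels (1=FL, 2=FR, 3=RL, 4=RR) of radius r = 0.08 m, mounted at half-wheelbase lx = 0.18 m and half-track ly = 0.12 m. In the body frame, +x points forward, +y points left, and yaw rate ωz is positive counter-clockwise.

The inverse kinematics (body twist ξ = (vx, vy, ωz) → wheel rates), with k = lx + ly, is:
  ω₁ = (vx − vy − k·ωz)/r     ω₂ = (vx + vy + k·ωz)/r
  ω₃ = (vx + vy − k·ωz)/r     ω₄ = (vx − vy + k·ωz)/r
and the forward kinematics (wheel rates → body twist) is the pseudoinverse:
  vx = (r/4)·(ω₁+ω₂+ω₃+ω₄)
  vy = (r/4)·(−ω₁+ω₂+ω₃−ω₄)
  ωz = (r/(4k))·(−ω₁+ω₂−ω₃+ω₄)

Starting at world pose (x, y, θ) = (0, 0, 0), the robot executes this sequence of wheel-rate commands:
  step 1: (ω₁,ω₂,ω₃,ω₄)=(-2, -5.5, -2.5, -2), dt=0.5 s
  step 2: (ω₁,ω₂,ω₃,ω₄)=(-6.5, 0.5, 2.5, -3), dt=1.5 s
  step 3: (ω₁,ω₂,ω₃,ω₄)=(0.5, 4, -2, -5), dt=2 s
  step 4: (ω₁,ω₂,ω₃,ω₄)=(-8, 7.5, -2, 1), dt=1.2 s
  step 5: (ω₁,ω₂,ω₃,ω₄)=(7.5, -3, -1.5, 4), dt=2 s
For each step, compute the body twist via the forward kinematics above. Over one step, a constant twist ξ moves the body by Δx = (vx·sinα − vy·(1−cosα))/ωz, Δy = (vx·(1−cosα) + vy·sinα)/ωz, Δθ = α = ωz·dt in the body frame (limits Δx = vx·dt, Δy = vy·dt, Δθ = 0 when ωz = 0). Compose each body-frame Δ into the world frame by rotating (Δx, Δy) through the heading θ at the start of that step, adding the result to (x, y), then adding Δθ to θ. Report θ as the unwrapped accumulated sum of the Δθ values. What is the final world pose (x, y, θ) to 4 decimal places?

step 1: ξ=(vx,vy,ωz)=(-0.2400, -0.0800, -0.2000), dt=0.5 → body Δ=(-0.1218, -0.0339, -0.1000) → world pose (-0.1218, -0.0339, -0.1000)
step 2: ξ=(vx,vy,ωz)=(-0.1300, 0.2500, 0.1000), dt=1.5 → body Δ=(-0.2223, 0.3590, 0.1500) → world pose (-0.3072, 0.3455, 0.0500)
step 3: ξ=(vx,vy,ωz)=(-0.0500, 0.1300, 0.0333), dt=2.0 → body Δ=(-0.1086, 0.2565, 0.0667) → world pose (-0.4285, 0.5962, 0.1167)
step 4: ξ=(vx,vy,ωz)=(-0.0300, 0.2500, 1.2333), dt=1.2 → body Δ=(-0.2085, 0.1797, 1.4800) → world pose (-0.6565, 0.7504, 1.5967)
step 5: ξ=(vx,vy,ωz)=(0.1400, -0.3200, -0.3333), dt=2.0 → body Δ=(0.0542, -0.6836, -0.6667) → world pose (0.0254, 0.8223, 0.9300)

(0.0254, 0.8223, 0.9300)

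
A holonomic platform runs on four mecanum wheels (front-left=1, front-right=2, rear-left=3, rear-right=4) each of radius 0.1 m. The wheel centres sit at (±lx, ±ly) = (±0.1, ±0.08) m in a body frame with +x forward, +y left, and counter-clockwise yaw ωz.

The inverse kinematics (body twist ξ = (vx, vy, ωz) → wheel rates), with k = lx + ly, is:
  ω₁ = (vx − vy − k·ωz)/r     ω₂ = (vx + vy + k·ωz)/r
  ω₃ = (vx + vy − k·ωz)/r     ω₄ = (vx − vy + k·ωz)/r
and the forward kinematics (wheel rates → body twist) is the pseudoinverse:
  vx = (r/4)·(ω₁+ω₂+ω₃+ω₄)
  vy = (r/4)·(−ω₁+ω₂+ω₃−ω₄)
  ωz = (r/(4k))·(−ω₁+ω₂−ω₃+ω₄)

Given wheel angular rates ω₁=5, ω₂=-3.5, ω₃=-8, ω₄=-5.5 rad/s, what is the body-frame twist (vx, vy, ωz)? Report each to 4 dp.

(-0.3000, -0.2750, -0.8333)

k = lx + ly = 0.1 + 0.08 = 0.1800
ω₁+ω₂+ω₃+ω₄ = -12.0000  →  vx = (0.1/4)·-12.0000 = -0.3000
−ω₁+ω₂+ω₃−ω₄ = -11.0000  →  vy = (0.1/4)·-11.0000 = -0.2750
−ω₁+ω₂−ω₃+ω₄ = -6.0000  →  ωz = (0.1/0.7200)·-6.0000 = -0.8333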